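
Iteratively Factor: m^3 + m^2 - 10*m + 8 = (m + 4)*(m^2 - 3*m + 2) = (m - 2)*(m + 4)*(m - 1)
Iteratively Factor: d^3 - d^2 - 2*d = (d + 1)*(d^2 - 2*d) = (d - 2)*(d + 1)*(d)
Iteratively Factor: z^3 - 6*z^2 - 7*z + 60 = (z - 5)*(z^2 - z - 12) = (z - 5)*(z - 4)*(z + 3)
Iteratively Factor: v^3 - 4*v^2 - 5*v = (v - 5)*(v^2 + v) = (v - 5)*(v + 1)*(v)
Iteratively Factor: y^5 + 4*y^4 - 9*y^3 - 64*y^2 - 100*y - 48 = (y + 1)*(y^4 + 3*y^3 - 12*y^2 - 52*y - 48) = (y - 4)*(y + 1)*(y^3 + 7*y^2 + 16*y + 12) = (y - 4)*(y + 1)*(y + 3)*(y^2 + 4*y + 4) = (y - 4)*(y + 1)*(y + 2)*(y + 3)*(y + 2)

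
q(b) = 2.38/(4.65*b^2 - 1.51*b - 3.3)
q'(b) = 2.38*(1.51 - 9.3*b)/(4.65*b^2 - 1.51*b - 3.3)^2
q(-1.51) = 0.25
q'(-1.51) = 0.40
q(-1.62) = 0.21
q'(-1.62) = 0.31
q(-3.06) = 0.05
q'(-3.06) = 0.04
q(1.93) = 0.21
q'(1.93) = -0.32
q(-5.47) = 0.02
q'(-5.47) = 0.01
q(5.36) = 0.02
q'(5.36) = -0.01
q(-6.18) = 0.01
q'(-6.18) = 0.00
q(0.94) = -3.90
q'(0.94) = -46.16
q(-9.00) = 0.01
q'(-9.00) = 0.00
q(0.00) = -0.72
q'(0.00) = 0.33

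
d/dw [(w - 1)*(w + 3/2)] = 2*w + 1/2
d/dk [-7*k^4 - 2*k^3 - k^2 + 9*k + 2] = -28*k^3 - 6*k^2 - 2*k + 9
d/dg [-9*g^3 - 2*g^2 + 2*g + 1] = -27*g^2 - 4*g + 2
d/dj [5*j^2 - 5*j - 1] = 10*j - 5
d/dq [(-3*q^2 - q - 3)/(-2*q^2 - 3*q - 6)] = (7*q^2 + 24*q - 3)/(4*q^4 + 12*q^3 + 33*q^2 + 36*q + 36)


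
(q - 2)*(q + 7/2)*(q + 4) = q^3 + 11*q^2/2 - q - 28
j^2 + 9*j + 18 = (j + 3)*(j + 6)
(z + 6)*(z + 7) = z^2 + 13*z + 42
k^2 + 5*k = k*(k + 5)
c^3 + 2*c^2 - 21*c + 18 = (c - 3)*(c - 1)*(c + 6)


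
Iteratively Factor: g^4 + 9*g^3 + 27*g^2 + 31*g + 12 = (g + 1)*(g^3 + 8*g^2 + 19*g + 12) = (g + 1)*(g + 4)*(g^2 + 4*g + 3) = (g + 1)*(g + 3)*(g + 4)*(g + 1)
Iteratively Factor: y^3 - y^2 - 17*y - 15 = (y - 5)*(y^2 + 4*y + 3) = (y - 5)*(y + 1)*(y + 3)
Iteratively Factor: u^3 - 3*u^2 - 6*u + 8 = (u - 1)*(u^2 - 2*u - 8) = (u - 4)*(u - 1)*(u + 2)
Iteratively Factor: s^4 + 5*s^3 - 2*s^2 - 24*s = (s + 4)*(s^3 + s^2 - 6*s) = (s - 2)*(s + 4)*(s^2 + 3*s) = (s - 2)*(s + 3)*(s + 4)*(s)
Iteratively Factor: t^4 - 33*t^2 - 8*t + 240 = (t + 4)*(t^3 - 4*t^2 - 17*t + 60) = (t + 4)^2*(t^2 - 8*t + 15) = (t - 3)*(t + 4)^2*(t - 5)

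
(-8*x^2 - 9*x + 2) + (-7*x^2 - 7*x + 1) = -15*x^2 - 16*x + 3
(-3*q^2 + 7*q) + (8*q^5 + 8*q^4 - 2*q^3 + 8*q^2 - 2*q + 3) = 8*q^5 + 8*q^4 - 2*q^3 + 5*q^2 + 5*q + 3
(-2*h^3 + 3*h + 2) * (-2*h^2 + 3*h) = 4*h^5 - 6*h^4 - 6*h^3 + 5*h^2 + 6*h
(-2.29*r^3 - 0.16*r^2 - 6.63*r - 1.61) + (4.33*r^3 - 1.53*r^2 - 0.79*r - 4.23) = 2.04*r^3 - 1.69*r^2 - 7.42*r - 5.84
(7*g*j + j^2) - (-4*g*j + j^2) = 11*g*j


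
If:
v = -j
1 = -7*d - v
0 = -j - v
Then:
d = -v/7 - 1/7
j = -v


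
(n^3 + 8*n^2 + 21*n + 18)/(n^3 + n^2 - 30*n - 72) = (n^2 + 5*n + 6)/(n^2 - 2*n - 24)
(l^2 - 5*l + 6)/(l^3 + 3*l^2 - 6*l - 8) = (l - 3)/(l^2 + 5*l + 4)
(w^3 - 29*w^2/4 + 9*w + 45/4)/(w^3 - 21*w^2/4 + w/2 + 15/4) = (w - 3)/(w - 1)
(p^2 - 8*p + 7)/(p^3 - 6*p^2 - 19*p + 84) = (p - 1)/(p^2 + p - 12)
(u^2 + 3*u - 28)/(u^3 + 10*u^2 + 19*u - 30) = (u^2 + 3*u - 28)/(u^3 + 10*u^2 + 19*u - 30)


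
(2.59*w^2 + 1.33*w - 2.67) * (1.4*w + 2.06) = 3.626*w^3 + 7.1974*w^2 - 0.998199999999999*w - 5.5002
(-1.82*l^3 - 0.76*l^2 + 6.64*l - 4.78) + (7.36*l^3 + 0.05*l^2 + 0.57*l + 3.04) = 5.54*l^3 - 0.71*l^2 + 7.21*l - 1.74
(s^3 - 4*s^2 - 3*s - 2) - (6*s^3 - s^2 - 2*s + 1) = -5*s^3 - 3*s^2 - s - 3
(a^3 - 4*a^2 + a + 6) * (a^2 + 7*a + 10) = a^5 + 3*a^4 - 17*a^3 - 27*a^2 + 52*a + 60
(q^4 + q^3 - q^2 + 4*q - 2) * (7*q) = 7*q^5 + 7*q^4 - 7*q^3 + 28*q^2 - 14*q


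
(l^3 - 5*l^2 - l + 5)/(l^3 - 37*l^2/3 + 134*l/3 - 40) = 3*(l^2 - 1)/(3*l^2 - 22*l + 24)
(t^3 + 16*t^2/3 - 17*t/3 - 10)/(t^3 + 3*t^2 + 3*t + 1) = (t^2 + 13*t/3 - 10)/(t^2 + 2*t + 1)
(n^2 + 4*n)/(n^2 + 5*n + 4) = n/(n + 1)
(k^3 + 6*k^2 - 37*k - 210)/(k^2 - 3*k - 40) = (k^2 + k - 42)/(k - 8)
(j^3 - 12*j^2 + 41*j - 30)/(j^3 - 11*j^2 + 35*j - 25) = (j - 6)/(j - 5)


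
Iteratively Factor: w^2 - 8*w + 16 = (w - 4)*(w - 4)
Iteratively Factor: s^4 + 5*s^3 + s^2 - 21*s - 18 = (s + 3)*(s^3 + 2*s^2 - 5*s - 6) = (s + 1)*(s + 3)*(s^2 + s - 6) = (s - 2)*(s + 1)*(s + 3)*(s + 3)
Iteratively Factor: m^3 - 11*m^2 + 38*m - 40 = (m - 4)*(m^2 - 7*m + 10) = (m - 5)*(m - 4)*(m - 2)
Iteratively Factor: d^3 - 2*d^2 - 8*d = (d)*(d^2 - 2*d - 8) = d*(d + 2)*(d - 4)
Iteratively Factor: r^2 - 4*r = (r - 4)*(r)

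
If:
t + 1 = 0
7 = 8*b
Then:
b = 7/8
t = -1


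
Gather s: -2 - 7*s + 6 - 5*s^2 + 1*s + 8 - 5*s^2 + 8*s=-10*s^2 + 2*s + 12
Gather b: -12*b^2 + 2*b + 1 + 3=-12*b^2 + 2*b + 4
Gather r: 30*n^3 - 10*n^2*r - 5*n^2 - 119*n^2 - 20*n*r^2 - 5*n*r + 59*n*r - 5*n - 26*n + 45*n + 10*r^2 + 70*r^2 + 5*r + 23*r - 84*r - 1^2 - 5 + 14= 30*n^3 - 124*n^2 + 14*n + r^2*(80 - 20*n) + r*(-10*n^2 + 54*n - 56) + 8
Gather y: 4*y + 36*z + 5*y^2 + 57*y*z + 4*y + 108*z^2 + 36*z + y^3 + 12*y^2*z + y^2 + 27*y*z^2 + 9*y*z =y^3 + y^2*(12*z + 6) + y*(27*z^2 + 66*z + 8) + 108*z^2 + 72*z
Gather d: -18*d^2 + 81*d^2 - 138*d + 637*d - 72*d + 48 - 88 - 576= 63*d^2 + 427*d - 616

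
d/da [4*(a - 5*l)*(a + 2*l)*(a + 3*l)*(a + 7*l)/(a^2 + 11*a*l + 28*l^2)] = 8*(a^3 + 6*a^2*l - 23*l^3)/(a^2 + 8*a*l + 16*l^2)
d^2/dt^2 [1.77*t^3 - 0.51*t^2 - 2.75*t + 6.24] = 10.62*t - 1.02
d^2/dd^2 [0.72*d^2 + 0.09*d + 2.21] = 1.44000000000000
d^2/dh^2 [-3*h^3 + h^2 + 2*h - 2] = 2 - 18*h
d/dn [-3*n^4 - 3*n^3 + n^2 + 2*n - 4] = -12*n^3 - 9*n^2 + 2*n + 2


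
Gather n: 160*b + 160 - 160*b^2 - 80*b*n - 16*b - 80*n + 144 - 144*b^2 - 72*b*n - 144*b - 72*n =-304*b^2 + n*(-152*b - 152) + 304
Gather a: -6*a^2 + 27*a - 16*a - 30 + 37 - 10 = -6*a^2 + 11*a - 3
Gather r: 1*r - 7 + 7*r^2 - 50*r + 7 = 7*r^2 - 49*r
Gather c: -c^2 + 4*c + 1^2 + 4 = -c^2 + 4*c + 5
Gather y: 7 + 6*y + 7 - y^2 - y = -y^2 + 5*y + 14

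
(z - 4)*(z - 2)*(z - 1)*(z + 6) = z^4 - z^3 - 28*z^2 + 76*z - 48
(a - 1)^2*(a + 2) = a^3 - 3*a + 2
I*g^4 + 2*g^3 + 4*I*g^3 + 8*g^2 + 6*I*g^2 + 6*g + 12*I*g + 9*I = (g + 3)*(g - 3*I)*(g + I)*(I*g + I)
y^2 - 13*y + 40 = (y - 8)*(y - 5)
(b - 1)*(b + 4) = b^2 + 3*b - 4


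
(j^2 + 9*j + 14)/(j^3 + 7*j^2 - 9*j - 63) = (j + 2)/(j^2 - 9)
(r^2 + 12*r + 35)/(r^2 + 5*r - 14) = (r + 5)/(r - 2)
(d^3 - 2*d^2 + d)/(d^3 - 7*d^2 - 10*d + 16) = d*(d - 1)/(d^2 - 6*d - 16)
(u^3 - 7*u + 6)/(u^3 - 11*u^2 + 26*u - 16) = (u + 3)/(u - 8)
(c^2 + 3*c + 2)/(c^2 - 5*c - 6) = (c + 2)/(c - 6)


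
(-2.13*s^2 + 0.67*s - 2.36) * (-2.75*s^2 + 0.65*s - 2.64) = 5.8575*s^4 - 3.227*s^3 + 12.5487*s^2 - 3.3028*s + 6.2304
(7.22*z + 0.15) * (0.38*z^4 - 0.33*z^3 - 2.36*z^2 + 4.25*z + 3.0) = 2.7436*z^5 - 2.3256*z^4 - 17.0887*z^3 + 30.331*z^2 + 22.2975*z + 0.45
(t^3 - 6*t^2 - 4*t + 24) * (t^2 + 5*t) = t^5 - t^4 - 34*t^3 + 4*t^2 + 120*t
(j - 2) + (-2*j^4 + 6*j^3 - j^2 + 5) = -2*j^4 + 6*j^3 - j^2 + j + 3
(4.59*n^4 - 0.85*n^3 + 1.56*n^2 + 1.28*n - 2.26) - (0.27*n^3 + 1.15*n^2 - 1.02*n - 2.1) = 4.59*n^4 - 1.12*n^3 + 0.41*n^2 + 2.3*n - 0.16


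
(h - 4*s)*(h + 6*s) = h^2 + 2*h*s - 24*s^2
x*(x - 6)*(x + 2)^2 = x^4 - 2*x^3 - 20*x^2 - 24*x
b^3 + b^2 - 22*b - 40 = (b - 5)*(b + 2)*(b + 4)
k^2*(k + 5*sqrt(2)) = k^3 + 5*sqrt(2)*k^2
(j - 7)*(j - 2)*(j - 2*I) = j^3 - 9*j^2 - 2*I*j^2 + 14*j + 18*I*j - 28*I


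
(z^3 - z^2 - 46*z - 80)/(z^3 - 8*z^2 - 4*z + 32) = (z + 5)/(z - 2)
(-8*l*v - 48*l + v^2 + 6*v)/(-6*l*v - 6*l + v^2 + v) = (8*l*v + 48*l - v^2 - 6*v)/(6*l*v + 6*l - v^2 - v)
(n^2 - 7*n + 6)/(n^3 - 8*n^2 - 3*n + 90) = (n - 1)/(n^2 - 2*n - 15)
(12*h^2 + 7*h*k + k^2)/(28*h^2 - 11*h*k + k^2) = (12*h^2 + 7*h*k + k^2)/(28*h^2 - 11*h*k + k^2)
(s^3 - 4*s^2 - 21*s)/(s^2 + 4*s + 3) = s*(s - 7)/(s + 1)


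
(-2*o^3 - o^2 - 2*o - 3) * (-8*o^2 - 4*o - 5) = 16*o^5 + 16*o^4 + 30*o^3 + 37*o^2 + 22*o + 15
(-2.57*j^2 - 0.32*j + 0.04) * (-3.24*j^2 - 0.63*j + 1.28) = 8.3268*j^4 + 2.6559*j^3 - 3.2176*j^2 - 0.4348*j + 0.0512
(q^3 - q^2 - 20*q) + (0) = q^3 - q^2 - 20*q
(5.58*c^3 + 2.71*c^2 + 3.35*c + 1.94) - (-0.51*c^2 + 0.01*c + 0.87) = 5.58*c^3 + 3.22*c^2 + 3.34*c + 1.07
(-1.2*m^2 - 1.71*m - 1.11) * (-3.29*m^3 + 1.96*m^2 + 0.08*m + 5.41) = 3.948*m^5 + 3.2739*m^4 + 0.2043*m^3 - 8.8044*m^2 - 9.3399*m - 6.0051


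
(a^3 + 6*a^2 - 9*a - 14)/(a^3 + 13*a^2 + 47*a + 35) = (a - 2)/(a + 5)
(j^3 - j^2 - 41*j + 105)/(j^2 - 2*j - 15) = (j^2 + 4*j - 21)/(j + 3)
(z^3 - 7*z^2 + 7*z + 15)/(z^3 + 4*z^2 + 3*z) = (z^2 - 8*z + 15)/(z*(z + 3))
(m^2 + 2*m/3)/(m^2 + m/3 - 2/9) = 3*m/(3*m - 1)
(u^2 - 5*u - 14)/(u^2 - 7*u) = (u + 2)/u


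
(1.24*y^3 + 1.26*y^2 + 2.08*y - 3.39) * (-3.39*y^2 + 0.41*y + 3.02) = -4.2036*y^5 - 3.763*y^4 - 2.7898*y^3 + 16.1501*y^2 + 4.8917*y - 10.2378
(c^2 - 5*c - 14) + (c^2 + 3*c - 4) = 2*c^2 - 2*c - 18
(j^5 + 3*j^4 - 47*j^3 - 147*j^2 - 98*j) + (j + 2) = j^5 + 3*j^4 - 47*j^3 - 147*j^2 - 97*j + 2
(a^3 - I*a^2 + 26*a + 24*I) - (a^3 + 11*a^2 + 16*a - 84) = -11*a^2 - I*a^2 + 10*a + 84 + 24*I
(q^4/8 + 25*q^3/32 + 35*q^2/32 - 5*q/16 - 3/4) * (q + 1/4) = q^5/8 + 13*q^4/16 + 165*q^3/128 - 5*q^2/128 - 53*q/64 - 3/16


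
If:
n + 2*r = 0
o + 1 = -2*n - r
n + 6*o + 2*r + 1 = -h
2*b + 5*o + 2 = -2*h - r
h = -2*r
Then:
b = -3/8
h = -5/8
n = -5/8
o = -1/16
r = 5/16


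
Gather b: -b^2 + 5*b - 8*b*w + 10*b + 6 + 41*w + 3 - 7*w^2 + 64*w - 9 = -b^2 + b*(15 - 8*w) - 7*w^2 + 105*w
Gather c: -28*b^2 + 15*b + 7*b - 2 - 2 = -28*b^2 + 22*b - 4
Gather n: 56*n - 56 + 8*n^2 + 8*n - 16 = 8*n^2 + 64*n - 72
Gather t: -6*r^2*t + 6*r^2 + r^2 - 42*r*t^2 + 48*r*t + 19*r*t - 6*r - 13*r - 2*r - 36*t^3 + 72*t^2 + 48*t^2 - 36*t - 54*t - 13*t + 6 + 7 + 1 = 7*r^2 - 21*r - 36*t^3 + t^2*(120 - 42*r) + t*(-6*r^2 + 67*r - 103) + 14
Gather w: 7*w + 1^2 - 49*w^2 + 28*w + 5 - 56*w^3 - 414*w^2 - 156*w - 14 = -56*w^3 - 463*w^2 - 121*w - 8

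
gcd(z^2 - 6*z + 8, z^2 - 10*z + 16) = z - 2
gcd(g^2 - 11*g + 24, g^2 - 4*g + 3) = g - 3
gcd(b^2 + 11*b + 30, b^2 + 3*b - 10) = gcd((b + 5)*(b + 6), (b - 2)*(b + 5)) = b + 5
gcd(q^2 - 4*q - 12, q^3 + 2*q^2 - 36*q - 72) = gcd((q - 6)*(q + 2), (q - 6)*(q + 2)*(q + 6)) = q^2 - 4*q - 12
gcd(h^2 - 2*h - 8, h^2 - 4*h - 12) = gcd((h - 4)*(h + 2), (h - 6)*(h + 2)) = h + 2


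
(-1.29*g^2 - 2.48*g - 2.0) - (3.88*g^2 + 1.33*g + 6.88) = -5.17*g^2 - 3.81*g - 8.88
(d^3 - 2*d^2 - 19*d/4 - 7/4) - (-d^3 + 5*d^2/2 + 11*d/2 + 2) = 2*d^3 - 9*d^2/2 - 41*d/4 - 15/4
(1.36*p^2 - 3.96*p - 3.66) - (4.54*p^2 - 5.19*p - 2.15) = -3.18*p^2 + 1.23*p - 1.51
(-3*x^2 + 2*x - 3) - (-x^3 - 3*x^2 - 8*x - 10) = x^3 + 10*x + 7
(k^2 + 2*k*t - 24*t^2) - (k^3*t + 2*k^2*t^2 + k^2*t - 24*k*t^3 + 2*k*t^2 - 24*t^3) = -k^3*t - 2*k^2*t^2 - k^2*t + k^2 + 24*k*t^3 - 2*k*t^2 + 2*k*t + 24*t^3 - 24*t^2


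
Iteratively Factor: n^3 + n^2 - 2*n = (n + 2)*(n^2 - n) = (n - 1)*(n + 2)*(n)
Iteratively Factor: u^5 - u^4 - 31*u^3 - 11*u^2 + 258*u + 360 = (u + 2)*(u^4 - 3*u^3 - 25*u^2 + 39*u + 180) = (u - 4)*(u + 2)*(u^3 + u^2 - 21*u - 45) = (u - 5)*(u - 4)*(u + 2)*(u^2 + 6*u + 9) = (u - 5)*(u - 4)*(u + 2)*(u + 3)*(u + 3)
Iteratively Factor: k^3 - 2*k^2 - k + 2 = (k + 1)*(k^2 - 3*k + 2) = (k - 1)*(k + 1)*(k - 2)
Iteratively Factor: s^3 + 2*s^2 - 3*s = (s - 1)*(s^2 + 3*s) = s*(s - 1)*(s + 3)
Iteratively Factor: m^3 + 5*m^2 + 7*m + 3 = (m + 1)*(m^2 + 4*m + 3) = (m + 1)*(m + 3)*(m + 1)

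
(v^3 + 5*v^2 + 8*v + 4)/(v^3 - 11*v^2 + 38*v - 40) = (v^3 + 5*v^2 + 8*v + 4)/(v^3 - 11*v^2 + 38*v - 40)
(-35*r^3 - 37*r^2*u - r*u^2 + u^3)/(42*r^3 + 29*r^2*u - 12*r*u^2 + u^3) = (-5*r - u)/(6*r - u)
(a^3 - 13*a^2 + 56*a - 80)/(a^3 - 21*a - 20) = (a^2 - 8*a + 16)/(a^2 + 5*a + 4)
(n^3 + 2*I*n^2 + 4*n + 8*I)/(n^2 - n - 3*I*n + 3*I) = (n^3 + 2*I*n^2 + 4*n + 8*I)/(n^2 - n - 3*I*n + 3*I)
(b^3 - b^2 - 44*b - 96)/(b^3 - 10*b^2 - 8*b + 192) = (b + 3)/(b - 6)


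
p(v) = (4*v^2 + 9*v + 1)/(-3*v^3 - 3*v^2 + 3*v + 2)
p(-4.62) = 0.20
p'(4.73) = 0.10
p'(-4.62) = 0.02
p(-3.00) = 0.21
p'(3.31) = 0.24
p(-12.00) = 0.10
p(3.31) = -0.58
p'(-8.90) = 0.01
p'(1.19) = 16.08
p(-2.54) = 0.16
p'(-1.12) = -7.77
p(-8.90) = 0.13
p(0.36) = 1.87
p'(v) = (8*v + 9)/(-3*v^3 - 3*v^2 + 3*v + 2) + (4*v^2 + 9*v + 1)*(9*v^2 + 6*v - 3)/(-3*v^3 - 3*v^2 + 3*v + 2)^2 = (12*v^4 + 54*v^3 + 48*v^2 + 22*v + 15)/(9*v^6 + 18*v^5 - 9*v^4 - 30*v^3 - 3*v^2 + 12*v + 4)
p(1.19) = -4.65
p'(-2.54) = -0.20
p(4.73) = -0.36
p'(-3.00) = -0.05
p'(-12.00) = 0.01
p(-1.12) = 4.47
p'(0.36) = 4.90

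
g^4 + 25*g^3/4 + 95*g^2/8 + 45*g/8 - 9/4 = (g - 1/4)*(g + 3/2)*(g + 2)*(g + 3)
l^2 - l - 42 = (l - 7)*(l + 6)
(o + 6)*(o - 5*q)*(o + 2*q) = o^3 - 3*o^2*q + 6*o^2 - 10*o*q^2 - 18*o*q - 60*q^2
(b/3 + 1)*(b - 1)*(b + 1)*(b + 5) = b^4/3 + 8*b^3/3 + 14*b^2/3 - 8*b/3 - 5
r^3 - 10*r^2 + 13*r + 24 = (r - 8)*(r - 3)*(r + 1)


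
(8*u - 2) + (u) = 9*u - 2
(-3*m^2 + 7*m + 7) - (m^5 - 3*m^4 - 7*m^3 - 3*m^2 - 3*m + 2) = -m^5 + 3*m^4 + 7*m^3 + 10*m + 5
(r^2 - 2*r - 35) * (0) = 0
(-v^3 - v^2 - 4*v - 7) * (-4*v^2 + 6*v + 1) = 4*v^5 - 2*v^4 + 9*v^3 + 3*v^2 - 46*v - 7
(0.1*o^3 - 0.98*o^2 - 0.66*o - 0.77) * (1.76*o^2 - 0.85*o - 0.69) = 0.176*o^5 - 1.8098*o^4 - 0.3976*o^3 - 0.118*o^2 + 1.1099*o + 0.5313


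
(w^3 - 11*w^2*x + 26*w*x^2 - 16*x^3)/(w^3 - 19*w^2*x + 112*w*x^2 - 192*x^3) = (w^2 - 3*w*x + 2*x^2)/(w^2 - 11*w*x + 24*x^2)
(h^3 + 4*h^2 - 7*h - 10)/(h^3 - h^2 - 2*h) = (h + 5)/h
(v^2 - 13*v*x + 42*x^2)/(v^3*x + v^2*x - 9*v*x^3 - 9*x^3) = (v^2 - 13*v*x + 42*x^2)/(x*(v^3 + v^2 - 9*v*x^2 - 9*x^2))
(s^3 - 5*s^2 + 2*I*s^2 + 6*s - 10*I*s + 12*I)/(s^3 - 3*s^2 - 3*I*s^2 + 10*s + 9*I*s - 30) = (s - 2)/(s - 5*I)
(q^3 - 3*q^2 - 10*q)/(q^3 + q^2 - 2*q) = (q - 5)/(q - 1)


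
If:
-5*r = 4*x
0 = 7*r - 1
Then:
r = 1/7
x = -5/28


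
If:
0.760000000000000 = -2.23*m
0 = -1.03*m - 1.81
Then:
No Solution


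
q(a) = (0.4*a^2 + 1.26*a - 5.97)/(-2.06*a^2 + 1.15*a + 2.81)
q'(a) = (0.8*a + 1.26)/(-2.06*a^2 + 1.15*a + 2.81) + (4.12*a - 1.15)*(0.4*a^2 + 1.26*a - 5.97)/(-2.06*a^2 + 1.15*a + 2.81)^2 = (3.0556*a^2 - 22.3484*a + 10.4061)/(4.2436*a^4 - 4.738*a^3 - 10.2547*a^2 + 6.463*a + 7.8961)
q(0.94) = -2.14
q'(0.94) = -1.84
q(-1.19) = 4.68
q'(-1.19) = 18.98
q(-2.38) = 0.58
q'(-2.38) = 0.60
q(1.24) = -3.55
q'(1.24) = -11.04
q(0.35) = -1.85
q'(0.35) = 0.34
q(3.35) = -0.17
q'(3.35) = -0.11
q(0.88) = -2.04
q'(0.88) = -1.39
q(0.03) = -2.09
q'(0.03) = 1.21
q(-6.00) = -0.01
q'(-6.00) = 0.04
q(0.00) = -2.12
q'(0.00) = 1.32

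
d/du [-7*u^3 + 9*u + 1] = 9 - 21*u^2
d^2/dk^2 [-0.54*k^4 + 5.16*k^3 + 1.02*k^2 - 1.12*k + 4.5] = -6.48*k^2 + 30.96*k + 2.04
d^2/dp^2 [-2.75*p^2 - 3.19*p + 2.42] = -5.50000000000000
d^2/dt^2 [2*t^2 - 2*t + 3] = 4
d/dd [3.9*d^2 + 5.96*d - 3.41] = 7.8*d + 5.96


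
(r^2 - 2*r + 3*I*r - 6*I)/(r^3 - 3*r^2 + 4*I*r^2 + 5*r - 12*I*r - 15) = (r^2 + r*(-2 + 3*I) - 6*I)/(r^3 + r^2*(-3 + 4*I) + r*(5 - 12*I) - 15)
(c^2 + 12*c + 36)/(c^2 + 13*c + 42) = (c + 6)/(c + 7)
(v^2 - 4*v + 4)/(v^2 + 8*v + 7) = (v^2 - 4*v + 4)/(v^2 + 8*v + 7)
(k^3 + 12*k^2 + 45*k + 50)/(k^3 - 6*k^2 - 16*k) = (k^2 + 10*k + 25)/(k*(k - 8))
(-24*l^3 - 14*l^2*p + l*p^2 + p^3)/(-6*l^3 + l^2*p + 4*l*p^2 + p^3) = (-4*l + p)/(-l + p)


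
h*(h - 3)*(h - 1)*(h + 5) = h^4 + h^3 - 17*h^2 + 15*h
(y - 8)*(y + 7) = y^2 - y - 56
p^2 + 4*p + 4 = (p + 2)^2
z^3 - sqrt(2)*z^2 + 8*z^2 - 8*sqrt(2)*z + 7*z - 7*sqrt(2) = (z + 1)*(z + 7)*(z - sqrt(2))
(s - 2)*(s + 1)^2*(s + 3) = s^4 + 3*s^3 - 3*s^2 - 11*s - 6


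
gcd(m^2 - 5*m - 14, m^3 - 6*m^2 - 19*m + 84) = m - 7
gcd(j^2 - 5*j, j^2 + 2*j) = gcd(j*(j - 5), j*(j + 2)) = j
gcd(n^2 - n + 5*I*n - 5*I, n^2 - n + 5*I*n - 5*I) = n^2 + n*(-1 + 5*I) - 5*I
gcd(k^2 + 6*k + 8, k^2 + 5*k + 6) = k + 2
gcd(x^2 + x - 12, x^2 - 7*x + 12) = x - 3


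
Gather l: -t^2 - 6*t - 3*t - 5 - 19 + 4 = -t^2 - 9*t - 20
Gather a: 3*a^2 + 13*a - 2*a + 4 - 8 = 3*a^2 + 11*a - 4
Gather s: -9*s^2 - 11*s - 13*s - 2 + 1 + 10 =-9*s^2 - 24*s + 9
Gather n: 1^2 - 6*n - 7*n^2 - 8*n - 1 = -7*n^2 - 14*n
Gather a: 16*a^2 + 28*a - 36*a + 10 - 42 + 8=16*a^2 - 8*a - 24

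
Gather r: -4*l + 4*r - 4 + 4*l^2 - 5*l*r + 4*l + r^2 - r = 4*l^2 + r^2 + r*(3 - 5*l) - 4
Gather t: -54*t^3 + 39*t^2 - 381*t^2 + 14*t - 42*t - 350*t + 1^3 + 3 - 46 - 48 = -54*t^3 - 342*t^2 - 378*t - 90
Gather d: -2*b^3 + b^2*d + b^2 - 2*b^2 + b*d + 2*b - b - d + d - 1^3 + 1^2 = -2*b^3 - b^2 + b + d*(b^2 + b)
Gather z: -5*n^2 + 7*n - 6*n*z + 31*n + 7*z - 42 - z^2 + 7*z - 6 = -5*n^2 + 38*n - z^2 + z*(14 - 6*n) - 48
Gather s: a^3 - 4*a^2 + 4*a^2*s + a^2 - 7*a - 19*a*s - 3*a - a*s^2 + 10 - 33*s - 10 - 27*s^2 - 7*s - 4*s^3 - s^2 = a^3 - 3*a^2 - 10*a - 4*s^3 + s^2*(-a - 28) + s*(4*a^2 - 19*a - 40)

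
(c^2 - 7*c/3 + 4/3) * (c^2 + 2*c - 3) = c^4 - c^3/3 - 19*c^2/3 + 29*c/3 - 4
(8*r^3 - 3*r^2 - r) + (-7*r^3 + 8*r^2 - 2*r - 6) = r^3 + 5*r^2 - 3*r - 6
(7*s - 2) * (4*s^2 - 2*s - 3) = 28*s^3 - 22*s^2 - 17*s + 6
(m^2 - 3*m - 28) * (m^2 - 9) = m^4 - 3*m^3 - 37*m^2 + 27*m + 252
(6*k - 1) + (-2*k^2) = -2*k^2 + 6*k - 1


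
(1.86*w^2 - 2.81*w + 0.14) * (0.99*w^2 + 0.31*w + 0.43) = 1.8414*w^4 - 2.2053*w^3 + 0.0673000000000001*w^2 - 1.1649*w + 0.0602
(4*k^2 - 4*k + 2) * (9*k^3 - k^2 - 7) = 36*k^5 - 40*k^4 + 22*k^3 - 30*k^2 + 28*k - 14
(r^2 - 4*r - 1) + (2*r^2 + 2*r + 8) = 3*r^2 - 2*r + 7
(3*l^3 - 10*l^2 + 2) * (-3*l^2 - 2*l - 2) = -9*l^5 + 24*l^4 + 14*l^3 + 14*l^2 - 4*l - 4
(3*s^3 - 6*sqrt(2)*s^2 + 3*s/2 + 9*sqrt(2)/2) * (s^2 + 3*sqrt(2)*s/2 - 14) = 3*s^5 - 3*sqrt(2)*s^4/2 - 117*s^3/2 + 363*sqrt(2)*s^2/4 - 15*s/2 - 63*sqrt(2)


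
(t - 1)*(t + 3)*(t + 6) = t^3 + 8*t^2 + 9*t - 18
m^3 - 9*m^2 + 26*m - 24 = (m - 4)*(m - 3)*(m - 2)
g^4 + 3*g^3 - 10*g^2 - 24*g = g*(g - 3)*(g + 2)*(g + 4)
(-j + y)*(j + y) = -j^2 + y^2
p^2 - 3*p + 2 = (p - 2)*(p - 1)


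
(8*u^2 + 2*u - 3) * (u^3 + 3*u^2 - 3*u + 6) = 8*u^5 + 26*u^4 - 21*u^3 + 33*u^2 + 21*u - 18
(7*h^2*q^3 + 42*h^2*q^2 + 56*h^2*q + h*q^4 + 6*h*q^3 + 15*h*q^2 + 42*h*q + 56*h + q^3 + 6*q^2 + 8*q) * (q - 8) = 7*h^2*q^4 - 14*h^2*q^3 - 280*h^2*q^2 - 448*h^2*q + h*q^5 - 2*h*q^4 - 33*h*q^3 - 78*h*q^2 - 280*h*q - 448*h + q^4 - 2*q^3 - 40*q^2 - 64*q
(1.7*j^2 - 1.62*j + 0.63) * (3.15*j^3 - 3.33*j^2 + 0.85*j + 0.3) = 5.355*j^5 - 10.764*j^4 + 8.8241*j^3 - 2.9649*j^2 + 0.0495*j + 0.189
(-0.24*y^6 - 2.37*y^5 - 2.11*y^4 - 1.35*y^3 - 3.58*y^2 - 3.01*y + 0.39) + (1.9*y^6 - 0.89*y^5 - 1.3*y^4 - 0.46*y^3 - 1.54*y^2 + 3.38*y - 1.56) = 1.66*y^6 - 3.26*y^5 - 3.41*y^4 - 1.81*y^3 - 5.12*y^2 + 0.37*y - 1.17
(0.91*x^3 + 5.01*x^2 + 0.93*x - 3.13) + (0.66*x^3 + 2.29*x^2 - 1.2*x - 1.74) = 1.57*x^3 + 7.3*x^2 - 0.27*x - 4.87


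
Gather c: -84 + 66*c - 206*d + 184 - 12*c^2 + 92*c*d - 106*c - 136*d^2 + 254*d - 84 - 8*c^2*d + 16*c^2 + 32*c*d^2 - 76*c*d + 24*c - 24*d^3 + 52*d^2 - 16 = c^2*(4 - 8*d) + c*(32*d^2 + 16*d - 16) - 24*d^3 - 84*d^2 + 48*d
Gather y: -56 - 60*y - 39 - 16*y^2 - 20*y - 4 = -16*y^2 - 80*y - 99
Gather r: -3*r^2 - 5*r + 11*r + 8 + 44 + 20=-3*r^2 + 6*r + 72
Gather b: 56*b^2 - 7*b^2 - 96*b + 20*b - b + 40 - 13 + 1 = 49*b^2 - 77*b + 28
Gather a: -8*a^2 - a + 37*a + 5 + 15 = -8*a^2 + 36*a + 20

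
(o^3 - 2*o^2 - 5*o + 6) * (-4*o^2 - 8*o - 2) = -4*o^5 + 34*o^3 + 20*o^2 - 38*o - 12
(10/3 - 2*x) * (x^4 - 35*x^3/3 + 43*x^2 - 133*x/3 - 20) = -2*x^5 + 80*x^4/3 - 1124*x^3/9 + 232*x^2 - 970*x/9 - 200/3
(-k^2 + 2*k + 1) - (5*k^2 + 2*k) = 1 - 6*k^2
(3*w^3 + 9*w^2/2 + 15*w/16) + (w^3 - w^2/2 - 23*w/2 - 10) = 4*w^3 + 4*w^2 - 169*w/16 - 10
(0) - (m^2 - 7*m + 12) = -m^2 + 7*m - 12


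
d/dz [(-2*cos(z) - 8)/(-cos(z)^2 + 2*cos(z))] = 2*(sin(z) - 8*sin(z)/cos(z)^2 + 8*tan(z))/(cos(z) - 2)^2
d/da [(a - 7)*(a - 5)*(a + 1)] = 3*a^2 - 22*a + 23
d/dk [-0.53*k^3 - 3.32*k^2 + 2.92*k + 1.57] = -1.59*k^2 - 6.64*k + 2.92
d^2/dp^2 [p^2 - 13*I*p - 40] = 2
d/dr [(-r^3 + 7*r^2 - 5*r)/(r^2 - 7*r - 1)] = (-r^4 + 14*r^3 - 41*r^2 - 14*r + 5)/(r^4 - 14*r^3 + 47*r^2 + 14*r + 1)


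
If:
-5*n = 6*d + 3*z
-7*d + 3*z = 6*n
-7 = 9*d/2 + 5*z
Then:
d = -66/41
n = 78/41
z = 2/41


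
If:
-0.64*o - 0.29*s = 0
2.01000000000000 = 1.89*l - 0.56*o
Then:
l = 1.06349206349206 - 0.134259259259259*s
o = -0.453125*s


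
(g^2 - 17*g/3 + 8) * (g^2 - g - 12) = g^4 - 20*g^3/3 + 5*g^2/3 + 60*g - 96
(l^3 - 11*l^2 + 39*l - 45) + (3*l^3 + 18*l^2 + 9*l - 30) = 4*l^3 + 7*l^2 + 48*l - 75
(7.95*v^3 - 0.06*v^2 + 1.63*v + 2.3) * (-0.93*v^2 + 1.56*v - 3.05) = -7.3935*v^5 + 12.4578*v^4 - 25.857*v^3 + 0.5868*v^2 - 1.3835*v - 7.015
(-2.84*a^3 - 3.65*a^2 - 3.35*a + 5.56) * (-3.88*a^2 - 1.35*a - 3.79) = 11.0192*a^5 + 17.996*a^4 + 28.6891*a^3 - 3.2168*a^2 + 5.1905*a - 21.0724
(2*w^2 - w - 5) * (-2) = -4*w^2 + 2*w + 10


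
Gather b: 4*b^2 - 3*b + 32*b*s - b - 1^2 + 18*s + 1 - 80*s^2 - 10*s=4*b^2 + b*(32*s - 4) - 80*s^2 + 8*s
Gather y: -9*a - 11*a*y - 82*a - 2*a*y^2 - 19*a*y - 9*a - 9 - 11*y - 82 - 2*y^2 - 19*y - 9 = -100*a + y^2*(-2*a - 2) + y*(-30*a - 30) - 100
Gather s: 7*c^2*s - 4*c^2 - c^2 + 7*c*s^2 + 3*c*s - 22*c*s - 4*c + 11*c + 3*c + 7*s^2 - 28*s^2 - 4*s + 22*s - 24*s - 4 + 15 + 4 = -5*c^2 + 10*c + s^2*(7*c - 21) + s*(7*c^2 - 19*c - 6) + 15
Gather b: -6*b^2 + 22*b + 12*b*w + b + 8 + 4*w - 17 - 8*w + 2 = -6*b^2 + b*(12*w + 23) - 4*w - 7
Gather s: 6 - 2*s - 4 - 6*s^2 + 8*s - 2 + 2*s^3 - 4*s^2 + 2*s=2*s^3 - 10*s^2 + 8*s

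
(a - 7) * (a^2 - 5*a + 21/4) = a^3 - 12*a^2 + 161*a/4 - 147/4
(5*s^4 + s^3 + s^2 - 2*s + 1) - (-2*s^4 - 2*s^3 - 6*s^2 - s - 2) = 7*s^4 + 3*s^3 + 7*s^2 - s + 3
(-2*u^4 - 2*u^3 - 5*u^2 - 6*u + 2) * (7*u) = -14*u^5 - 14*u^4 - 35*u^3 - 42*u^2 + 14*u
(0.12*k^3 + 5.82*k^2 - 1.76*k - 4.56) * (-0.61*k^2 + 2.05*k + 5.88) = -0.0732*k^5 - 3.3042*k^4 + 13.7102*k^3 + 33.3952*k^2 - 19.6968*k - 26.8128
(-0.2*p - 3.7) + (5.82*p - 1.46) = 5.62*p - 5.16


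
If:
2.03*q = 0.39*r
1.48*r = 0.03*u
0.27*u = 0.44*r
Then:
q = 0.00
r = 0.00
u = 0.00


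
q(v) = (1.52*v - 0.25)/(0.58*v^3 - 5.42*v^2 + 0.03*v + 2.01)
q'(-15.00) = 0.00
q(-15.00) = 0.01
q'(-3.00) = 0.04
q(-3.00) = 0.08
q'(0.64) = 2936.91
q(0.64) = -18.63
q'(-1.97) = 0.10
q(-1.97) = 0.14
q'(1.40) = 0.23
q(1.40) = -0.27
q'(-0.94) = 1.36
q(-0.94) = 0.51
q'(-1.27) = 0.38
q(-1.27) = 0.27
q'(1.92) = 0.09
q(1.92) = -0.19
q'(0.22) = 0.93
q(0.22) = 0.05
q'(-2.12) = 0.08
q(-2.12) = 0.12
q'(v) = (1.52*v - 0.25)*(-1.74*v^2 + 10.84*v - 0.03)/(0.58*v^3 - 5.42*v^2 + 0.03*v + 2.01)^2 + 1.52/(0.58*v^3 - 5.42*v^2 + 0.03*v + 2.01) = (-1.7632*v^3 + 8.6734*v^2 - 2.71*v + 3.0627)/(0.3364*v^6 - 6.2872*v^5 + 29.4112*v^4 + 2.0064*v^3 - 21.7875*v^2 + 0.1206*v + 4.0401)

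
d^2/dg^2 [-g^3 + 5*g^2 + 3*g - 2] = 10 - 6*g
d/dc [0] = 0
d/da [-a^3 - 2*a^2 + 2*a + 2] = -3*a^2 - 4*a + 2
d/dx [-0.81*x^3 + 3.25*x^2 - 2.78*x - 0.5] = -2.43*x^2 + 6.5*x - 2.78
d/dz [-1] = 0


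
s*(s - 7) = s^2 - 7*s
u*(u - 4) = u^2 - 4*u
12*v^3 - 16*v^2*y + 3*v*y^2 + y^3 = (-2*v + y)*(-v + y)*(6*v + y)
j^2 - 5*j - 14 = (j - 7)*(j + 2)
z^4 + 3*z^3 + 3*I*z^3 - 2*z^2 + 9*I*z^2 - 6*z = z*(z + 3)*(z + I)*(z + 2*I)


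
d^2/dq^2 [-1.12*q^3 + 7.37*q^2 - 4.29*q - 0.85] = 14.74 - 6.72*q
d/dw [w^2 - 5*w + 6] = 2*w - 5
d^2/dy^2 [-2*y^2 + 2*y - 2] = -4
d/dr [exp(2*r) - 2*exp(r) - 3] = 2*(exp(r) - 1)*exp(r)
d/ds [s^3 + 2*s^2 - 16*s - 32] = 3*s^2 + 4*s - 16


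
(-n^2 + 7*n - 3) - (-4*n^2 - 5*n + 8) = 3*n^2 + 12*n - 11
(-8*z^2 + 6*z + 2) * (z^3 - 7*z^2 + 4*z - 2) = -8*z^5 + 62*z^4 - 72*z^3 + 26*z^2 - 4*z - 4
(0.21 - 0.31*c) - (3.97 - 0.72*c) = 0.41*c - 3.76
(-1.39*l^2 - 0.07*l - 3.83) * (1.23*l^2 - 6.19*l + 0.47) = -1.7097*l^4 + 8.518*l^3 - 4.9309*l^2 + 23.6748*l - 1.8001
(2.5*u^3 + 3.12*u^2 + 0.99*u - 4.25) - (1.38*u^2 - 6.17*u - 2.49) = 2.5*u^3 + 1.74*u^2 + 7.16*u - 1.76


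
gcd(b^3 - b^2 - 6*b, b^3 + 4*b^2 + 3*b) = b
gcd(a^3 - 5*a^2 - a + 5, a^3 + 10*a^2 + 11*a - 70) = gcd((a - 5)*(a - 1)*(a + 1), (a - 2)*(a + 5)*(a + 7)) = 1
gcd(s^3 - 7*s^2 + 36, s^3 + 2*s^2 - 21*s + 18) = s - 3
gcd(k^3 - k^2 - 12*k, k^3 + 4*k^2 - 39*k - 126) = k + 3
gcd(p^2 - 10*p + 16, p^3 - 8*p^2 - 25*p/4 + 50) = p - 8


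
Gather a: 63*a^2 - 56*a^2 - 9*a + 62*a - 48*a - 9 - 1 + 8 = 7*a^2 + 5*a - 2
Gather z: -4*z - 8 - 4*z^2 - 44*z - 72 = -4*z^2 - 48*z - 80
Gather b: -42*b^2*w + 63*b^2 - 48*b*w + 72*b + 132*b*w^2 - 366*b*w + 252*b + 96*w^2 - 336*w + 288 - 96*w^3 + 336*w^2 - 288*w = b^2*(63 - 42*w) + b*(132*w^2 - 414*w + 324) - 96*w^3 + 432*w^2 - 624*w + 288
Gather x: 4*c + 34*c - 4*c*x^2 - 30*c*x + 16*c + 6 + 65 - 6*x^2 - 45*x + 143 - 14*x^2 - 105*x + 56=54*c + x^2*(-4*c - 20) + x*(-30*c - 150) + 270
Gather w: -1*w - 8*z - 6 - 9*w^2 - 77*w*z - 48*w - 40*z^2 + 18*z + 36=-9*w^2 + w*(-77*z - 49) - 40*z^2 + 10*z + 30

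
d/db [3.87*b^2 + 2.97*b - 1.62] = 7.74*b + 2.97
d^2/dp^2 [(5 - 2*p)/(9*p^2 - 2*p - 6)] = 2*(4*(2*p - 5)*(9*p - 1)^2 + (54*p - 49)*(-9*p^2 + 2*p + 6))/(-9*p^2 + 2*p + 6)^3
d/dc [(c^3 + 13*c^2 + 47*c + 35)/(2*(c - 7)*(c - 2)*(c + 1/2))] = (-43*c^4 - 150*c^3 + 878*c^2 + 1554*c - 7)/(4*c^6 - 68*c^5 + 365*c^4 - 590*c^3 - 115*c^2 + 532*c + 196)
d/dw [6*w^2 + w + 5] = 12*w + 1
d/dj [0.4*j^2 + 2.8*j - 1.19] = 0.8*j + 2.8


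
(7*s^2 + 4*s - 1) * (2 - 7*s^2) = -49*s^4 - 28*s^3 + 21*s^2 + 8*s - 2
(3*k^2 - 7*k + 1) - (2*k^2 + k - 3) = k^2 - 8*k + 4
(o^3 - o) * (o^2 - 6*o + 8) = o^5 - 6*o^4 + 7*o^3 + 6*o^2 - 8*o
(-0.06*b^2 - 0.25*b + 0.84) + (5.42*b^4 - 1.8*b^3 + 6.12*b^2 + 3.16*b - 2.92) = 5.42*b^4 - 1.8*b^3 + 6.06*b^2 + 2.91*b - 2.08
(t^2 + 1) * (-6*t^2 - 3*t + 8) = -6*t^4 - 3*t^3 + 2*t^2 - 3*t + 8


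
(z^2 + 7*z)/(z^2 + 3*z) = (z + 7)/(z + 3)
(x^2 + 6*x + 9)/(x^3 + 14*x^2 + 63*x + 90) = (x + 3)/(x^2 + 11*x + 30)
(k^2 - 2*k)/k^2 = (k - 2)/k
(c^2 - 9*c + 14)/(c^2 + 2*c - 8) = (c - 7)/(c + 4)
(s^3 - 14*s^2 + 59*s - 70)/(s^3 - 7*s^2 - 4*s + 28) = (s - 5)/(s + 2)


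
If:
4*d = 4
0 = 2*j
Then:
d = 1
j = 0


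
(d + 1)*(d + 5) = d^2 + 6*d + 5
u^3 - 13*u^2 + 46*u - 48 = (u - 8)*(u - 3)*(u - 2)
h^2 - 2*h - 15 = (h - 5)*(h + 3)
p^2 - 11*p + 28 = (p - 7)*(p - 4)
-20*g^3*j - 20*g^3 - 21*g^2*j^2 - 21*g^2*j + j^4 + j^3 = (-5*g + j)*(g + j)*(4*g + j)*(j + 1)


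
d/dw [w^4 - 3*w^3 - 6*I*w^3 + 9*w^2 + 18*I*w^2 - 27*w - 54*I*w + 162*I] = 4*w^3 + w^2*(-9 - 18*I) + w*(18 + 36*I) - 27 - 54*I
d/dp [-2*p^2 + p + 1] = 1 - 4*p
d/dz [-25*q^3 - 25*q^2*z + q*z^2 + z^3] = -25*q^2 + 2*q*z + 3*z^2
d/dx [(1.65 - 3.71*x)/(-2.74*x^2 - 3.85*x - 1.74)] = (-10.1654*x^2 + 9.042*x + 12.8079)/(7.5076*x^4 + 21.098*x^3 + 24.3577*x^2 + 13.398*x + 3.0276)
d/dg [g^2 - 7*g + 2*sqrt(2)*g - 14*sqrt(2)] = 2*g - 7 + 2*sqrt(2)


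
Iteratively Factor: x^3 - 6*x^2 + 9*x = (x)*(x^2 - 6*x + 9) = x*(x - 3)*(x - 3)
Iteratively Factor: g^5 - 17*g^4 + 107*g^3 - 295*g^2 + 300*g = (g - 3)*(g^4 - 14*g^3 + 65*g^2 - 100*g) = (g - 4)*(g - 3)*(g^3 - 10*g^2 + 25*g) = g*(g - 4)*(g - 3)*(g^2 - 10*g + 25) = g*(g - 5)*(g - 4)*(g - 3)*(g - 5)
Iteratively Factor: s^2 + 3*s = (s)*(s + 3)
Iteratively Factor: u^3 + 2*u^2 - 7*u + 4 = (u - 1)*(u^2 + 3*u - 4) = (u - 1)*(u + 4)*(u - 1)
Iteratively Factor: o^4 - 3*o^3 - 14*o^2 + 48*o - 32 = (o - 1)*(o^3 - 2*o^2 - 16*o + 32) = (o - 4)*(o - 1)*(o^2 + 2*o - 8) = (o - 4)*(o - 1)*(o + 4)*(o - 2)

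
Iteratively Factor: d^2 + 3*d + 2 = (d + 1)*(d + 2)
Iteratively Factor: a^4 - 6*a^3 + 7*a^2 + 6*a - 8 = (a + 1)*(a^3 - 7*a^2 + 14*a - 8) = (a - 4)*(a + 1)*(a^2 - 3*a + 2) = (a - 4)*(a - 1)*(a + 1)*(a - 2)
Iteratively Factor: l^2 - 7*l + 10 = (l - 2)*(l - 5)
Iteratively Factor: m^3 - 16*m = (m + 4)*(m^2 - 4*m) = (m - 4)*(m + 4)*(m)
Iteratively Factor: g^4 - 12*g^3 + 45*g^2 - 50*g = (g - 5)*(g^3 - 7*g^2 + 10*g) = g*(g - 5)*(g^2 - 7*g + 10) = g*(g - 5)^2*(g - 2)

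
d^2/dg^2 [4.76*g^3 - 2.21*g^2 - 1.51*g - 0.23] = 28.56*g - 4.42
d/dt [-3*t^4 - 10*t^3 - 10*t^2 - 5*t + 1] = -12*t^3 - 30*t^2 - 20*t - 5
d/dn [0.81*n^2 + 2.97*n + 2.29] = 1.62*n + 2.97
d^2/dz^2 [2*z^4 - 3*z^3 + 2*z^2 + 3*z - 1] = 24*z^2 - 18*z + 4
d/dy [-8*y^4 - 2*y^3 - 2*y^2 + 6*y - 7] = -32*y^3 - 6*y^2 - 4*y + 6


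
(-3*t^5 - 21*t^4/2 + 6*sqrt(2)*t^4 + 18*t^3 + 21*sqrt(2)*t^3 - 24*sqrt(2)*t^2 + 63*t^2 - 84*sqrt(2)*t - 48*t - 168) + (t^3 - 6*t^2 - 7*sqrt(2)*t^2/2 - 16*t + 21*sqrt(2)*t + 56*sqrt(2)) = -3*t^5 - 21*t^4/2 + 6*sqrt(2)*t^4 + 19*t^3 + 21*sqrt(2)*t^3 - 55*sqrt(2)*t^2/2 + 57*t^2 - 63*sqrt(2)*t - 64*t - 168 + 56*sqrt(2)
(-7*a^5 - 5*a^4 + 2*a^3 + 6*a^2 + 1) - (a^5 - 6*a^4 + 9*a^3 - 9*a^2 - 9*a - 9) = -8*a^5 + a^4 - 7*a^3 + 15*a^2 + 9*a + 10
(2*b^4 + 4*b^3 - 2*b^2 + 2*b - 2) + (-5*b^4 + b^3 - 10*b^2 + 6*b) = -3*b^4 + 5*b^3 - 12*b^2 + 8*b - 2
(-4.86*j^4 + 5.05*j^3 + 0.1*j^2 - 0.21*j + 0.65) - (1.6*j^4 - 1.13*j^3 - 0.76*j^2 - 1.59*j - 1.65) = -6.46*j^4 + 6.18*j^3 + 0.86*j^2 + 1.38*j + 2.3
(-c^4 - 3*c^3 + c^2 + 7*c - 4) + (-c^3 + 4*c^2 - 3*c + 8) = -c^4 - 4*c^3 + 5*c^2 + 4*c + 4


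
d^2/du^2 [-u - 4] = 0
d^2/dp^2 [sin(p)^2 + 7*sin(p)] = -7*sin(p) + 2*cos(2*p)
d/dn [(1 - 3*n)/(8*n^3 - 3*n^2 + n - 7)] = (-24*n^3 + 9*n^2 - 3*n + (3*n - 1)*(24*n^2 - 6*n + 1) + 21)/(8*n^3 - 3*n^2 + n - 7)^2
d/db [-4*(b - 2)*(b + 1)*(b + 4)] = -12*b^2 - 24*b + 24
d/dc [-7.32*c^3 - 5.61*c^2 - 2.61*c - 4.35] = -21.96*c^2 - 11.22*c - 2.61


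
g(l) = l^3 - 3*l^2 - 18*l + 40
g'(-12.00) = 486.00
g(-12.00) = -1904.00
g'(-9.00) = 279.00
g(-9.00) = -770.00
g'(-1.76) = 1.85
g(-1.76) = 56.94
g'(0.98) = -21.00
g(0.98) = 20.42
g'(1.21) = -20.87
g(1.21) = 15.60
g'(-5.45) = 103.81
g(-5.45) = -112.89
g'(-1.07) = -8.15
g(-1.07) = 54.60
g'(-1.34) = -4.57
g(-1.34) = 56.33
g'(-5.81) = 118.13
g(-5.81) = -152.81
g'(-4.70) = 76.47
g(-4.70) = -45.49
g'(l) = 3*l^2 - 6*l - 18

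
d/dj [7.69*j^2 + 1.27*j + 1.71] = 15.38*j + 1.27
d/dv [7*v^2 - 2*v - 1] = 14*v - 2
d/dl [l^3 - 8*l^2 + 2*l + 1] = 3*l^2 - 16*l + 2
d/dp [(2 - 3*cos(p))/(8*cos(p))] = sin(p)/(4*cos(p)^2)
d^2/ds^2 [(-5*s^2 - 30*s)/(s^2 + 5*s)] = -10/(s^3 + 15*s^2 + 75*s + 125)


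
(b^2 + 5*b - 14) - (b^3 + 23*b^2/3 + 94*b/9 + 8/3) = -b^3 - 20*b^2/3 - 49*b/9 - 50/3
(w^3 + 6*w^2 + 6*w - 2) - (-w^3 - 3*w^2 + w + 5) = 2*w^3 + 9*w^2 + 5*w - 7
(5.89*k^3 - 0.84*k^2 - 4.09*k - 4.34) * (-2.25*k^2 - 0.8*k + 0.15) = -13.2525*k^5 - 2.822*k^4 + 10.758*k^3 + 12.911*k^2 + 2.8585*k - 0.651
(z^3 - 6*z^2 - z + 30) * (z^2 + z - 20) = z^5 - 5*z^4 - 27*z^3 + 149*z^2 + 50*z - 600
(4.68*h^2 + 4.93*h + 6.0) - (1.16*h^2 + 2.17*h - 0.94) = 3.52*h^2 + 2.76*h + 6.94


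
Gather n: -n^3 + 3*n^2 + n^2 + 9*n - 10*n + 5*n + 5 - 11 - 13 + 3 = -n^3 + 4*n^2 + 4*n - 16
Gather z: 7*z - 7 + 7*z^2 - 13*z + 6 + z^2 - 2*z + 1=8*z^2 - 8*z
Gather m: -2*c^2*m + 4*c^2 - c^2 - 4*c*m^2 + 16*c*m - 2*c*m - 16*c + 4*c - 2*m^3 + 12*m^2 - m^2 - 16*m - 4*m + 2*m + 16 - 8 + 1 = 3*c^2 - 12*c - 2*m^3 + m^2*(11 - 4*c) + m*(-2*c^2 + 14*c - 18) + 9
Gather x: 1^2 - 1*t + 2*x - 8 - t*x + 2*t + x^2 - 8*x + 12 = t + x^2 + x*(-t - 6) + 5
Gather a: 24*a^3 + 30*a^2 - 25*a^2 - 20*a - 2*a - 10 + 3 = 24*a^3 + 5*a^2 - 22*a - 7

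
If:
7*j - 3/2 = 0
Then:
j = 3/14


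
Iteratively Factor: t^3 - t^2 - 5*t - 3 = (t - 3)*(t^2 + 2*t + 1) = (t - 3)*(t + 1)*(t + 1)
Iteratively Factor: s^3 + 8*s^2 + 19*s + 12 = (s + 4)*(s^2 + 4*s + 3) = (s + 3)*(s + 4)*(s + 1)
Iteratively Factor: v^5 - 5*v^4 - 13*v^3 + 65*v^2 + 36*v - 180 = (v - 5)*(v^4 - 13*v^2 + 36) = (v - 5)*(v - 2)*(v^3 + 2*v^2 - 9*v - 18) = (v - 5)*(v - 3)*(v - 2)*(v^2 + 5*v + 6) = (v - 5)*(v - 3)*(v - 2)*(v + 3)*(v + 2)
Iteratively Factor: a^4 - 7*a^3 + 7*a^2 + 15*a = (a)*(a^3 - 7*a^2 + 7*a + 15) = a*(a - 3)*(a^2 - 4*a - 5) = a*(a - 3)*(a + 1)*(a - 5)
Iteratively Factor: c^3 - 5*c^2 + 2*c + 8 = (c - 2)*(c^2 - 3*c - 4) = (c - 4)*(c - 2)*(c + 1)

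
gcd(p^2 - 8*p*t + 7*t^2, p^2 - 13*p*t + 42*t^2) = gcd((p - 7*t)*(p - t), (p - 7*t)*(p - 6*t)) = p - 7*t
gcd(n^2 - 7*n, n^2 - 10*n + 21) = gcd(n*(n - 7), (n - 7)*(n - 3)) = n - 7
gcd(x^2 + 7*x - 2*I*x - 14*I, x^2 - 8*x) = 1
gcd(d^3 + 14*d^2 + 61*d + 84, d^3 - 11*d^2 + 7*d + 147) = d + 3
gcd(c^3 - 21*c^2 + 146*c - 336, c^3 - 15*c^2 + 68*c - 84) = c^2 - 13*c + 42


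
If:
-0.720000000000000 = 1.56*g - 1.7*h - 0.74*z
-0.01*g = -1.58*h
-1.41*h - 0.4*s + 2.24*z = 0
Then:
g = 0.477653403055805*z - 0.464743851621865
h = 0.00302312280415067*z - 0.00294141678241686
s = 5.58934349211537*z + 0.0103684941580194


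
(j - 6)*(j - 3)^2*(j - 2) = j^4 - 14*j^3 + 69*j^2 - 144*j + 108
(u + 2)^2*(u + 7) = u^3 + 11*u^2 + 32*u + 28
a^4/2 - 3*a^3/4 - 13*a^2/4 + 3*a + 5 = (a/2 + 1)*(a - 5/2)*(a - 2)*(a + 1)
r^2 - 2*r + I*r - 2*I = (r - 2)*(r + I)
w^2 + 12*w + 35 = (w + 5)*(w + 7)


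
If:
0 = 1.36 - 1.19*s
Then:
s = 1.14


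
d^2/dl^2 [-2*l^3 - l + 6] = -12*l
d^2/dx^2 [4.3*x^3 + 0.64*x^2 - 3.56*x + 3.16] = 25.8*x + 1.28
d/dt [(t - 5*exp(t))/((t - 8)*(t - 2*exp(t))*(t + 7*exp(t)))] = ((1 - 5*exp(t))*(t - 8)*(t - 2*exp(t))*(t + 7*exp(t)) + (-t + 5*exp(t))*(t - 2*exp(t))*(t + 7*exp(t)) - (t - 8)*(t - 5*exp(t))*(t - 2*exp(t))*(7*exp(t) + 1) + (t - 8)*(t - 5*exp(t))*(t + 7*exp(t))*(2*exp(t) - 1))/((t - 8)^2*(t - 2*exp(t))^2*(t + 7*exp(t))^2)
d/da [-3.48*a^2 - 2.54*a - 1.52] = -6.96*a - 2.54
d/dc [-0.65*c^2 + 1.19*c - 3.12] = 1.19 - 1.3*c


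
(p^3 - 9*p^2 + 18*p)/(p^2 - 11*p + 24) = p*(p - 6)/(p - 8)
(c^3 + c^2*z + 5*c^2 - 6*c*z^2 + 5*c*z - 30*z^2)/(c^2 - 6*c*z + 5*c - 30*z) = (-c^2 - c*z + 6*z^2)/(-c + 6*z)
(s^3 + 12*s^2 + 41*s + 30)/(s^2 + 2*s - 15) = (s^2 + 7*s + 6)/(s - 3)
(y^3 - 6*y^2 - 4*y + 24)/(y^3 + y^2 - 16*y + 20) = (y^2 - 4*y - 12)/(y^2 + 3*y - 10)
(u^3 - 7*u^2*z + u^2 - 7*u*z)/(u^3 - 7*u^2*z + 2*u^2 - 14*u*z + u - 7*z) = u/(u + 1)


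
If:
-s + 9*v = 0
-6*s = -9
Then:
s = 3/2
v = 1/6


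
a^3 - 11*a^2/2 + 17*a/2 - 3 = (a - 3)*(a - 2)*(a - 1/2)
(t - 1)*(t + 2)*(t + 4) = t^3 + 5*t^2 + 2*t - 8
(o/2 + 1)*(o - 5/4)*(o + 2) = o^3/2 + 11*o^2/8 - o/2 - 5/2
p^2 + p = p*(p + 1)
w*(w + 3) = w^2 + 3*w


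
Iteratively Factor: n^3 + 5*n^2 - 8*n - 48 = (n - 3)*(n^2 + 8*n + 16) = (n - 3)*(n + 4)*(n + 4)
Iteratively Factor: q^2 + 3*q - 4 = (q + 4)*(q - 1)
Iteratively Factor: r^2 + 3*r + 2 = (r + 2)*(r + 1)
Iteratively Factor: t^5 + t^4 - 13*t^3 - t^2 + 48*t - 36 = (t + 3)*(t^4 - 2*t^3 - 7*t^2 + 20*t - 12) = (t + 3)^2*(t^3 - 5*t^2 + 8*t - 4) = (t - 2)*(t + 3)^2*(t^2 - 3*t + 2) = (t - 2)^2*(t + 3)^2*(t - 1)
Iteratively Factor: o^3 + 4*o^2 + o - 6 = (o + 3)*(o^2 + o - 2) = (o + 2)*(o + 3)*(o - 1)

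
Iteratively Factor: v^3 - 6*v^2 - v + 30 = (v + 2)*(v^2 - 8*v + 15) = (v - 3)*(v + 2)*(v - 5)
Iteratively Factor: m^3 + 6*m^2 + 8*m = (m)*(m^2 + 6*m + 8) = m*(m + 2)*(m + 4)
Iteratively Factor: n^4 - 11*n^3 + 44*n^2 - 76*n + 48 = (n - 2)*(n^3 - 9*n^2 + 26*n - 24) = (n - 2)^2*(n^2 - 7*n + 12) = (n - 3)*(n - 2)^2*(n - 4)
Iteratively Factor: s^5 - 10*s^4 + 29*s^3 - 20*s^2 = (s)*(s^4 - 10*s^3 + 29*s^2 - 20*s) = s^2*(s^3 - 10*s^2 + 29*s - 20) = s^2*(s - 1)*(s^2 - 9*s + 20) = s^2*(s - 4)*(s - 1)*(s - 5)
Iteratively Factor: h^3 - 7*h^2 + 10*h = (h - 5)*(h^2 - 2*h) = h*(h - 5)*(h - 2)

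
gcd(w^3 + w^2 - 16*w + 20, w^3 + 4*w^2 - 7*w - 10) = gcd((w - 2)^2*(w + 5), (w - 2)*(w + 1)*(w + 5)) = w^2 + 3*w - 10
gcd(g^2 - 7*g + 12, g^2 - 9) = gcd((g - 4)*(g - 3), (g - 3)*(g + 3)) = g - 3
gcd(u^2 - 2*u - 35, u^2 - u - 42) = u - 7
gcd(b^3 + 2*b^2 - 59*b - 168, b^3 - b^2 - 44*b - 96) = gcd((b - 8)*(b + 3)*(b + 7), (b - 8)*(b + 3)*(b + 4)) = b^2 - 5*b - 24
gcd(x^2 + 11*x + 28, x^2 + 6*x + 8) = x + 4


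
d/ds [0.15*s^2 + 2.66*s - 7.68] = 0.3*s + 2.66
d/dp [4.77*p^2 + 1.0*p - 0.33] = 9.54*p + 1.0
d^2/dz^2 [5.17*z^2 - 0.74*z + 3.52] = 10.3400000000000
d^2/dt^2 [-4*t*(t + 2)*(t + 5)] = -24*t - 56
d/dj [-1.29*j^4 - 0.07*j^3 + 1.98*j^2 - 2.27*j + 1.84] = -5.16*j^3 - 0.21*j^2 + 3.96*j - 2.27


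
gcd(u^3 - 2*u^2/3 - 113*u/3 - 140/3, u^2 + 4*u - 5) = u + 5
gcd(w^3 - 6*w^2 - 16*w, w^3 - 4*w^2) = w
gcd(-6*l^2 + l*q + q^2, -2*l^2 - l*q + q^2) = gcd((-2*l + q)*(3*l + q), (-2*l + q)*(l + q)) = -2*l + q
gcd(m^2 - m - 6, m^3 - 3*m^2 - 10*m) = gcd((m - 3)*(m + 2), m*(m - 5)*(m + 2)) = m + 2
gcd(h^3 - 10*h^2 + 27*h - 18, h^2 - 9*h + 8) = h - 1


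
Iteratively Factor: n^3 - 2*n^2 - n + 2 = (n - 1)*(n^2 - n - 2) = (n - 1)*(n + 1)*(n - 2)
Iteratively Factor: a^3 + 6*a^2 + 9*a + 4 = (a + 1)*(a^2 + 5*a + 4) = (a + 1)*(a + 4)*(a + 1)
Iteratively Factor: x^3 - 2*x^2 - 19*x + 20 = (x + 4)*(x^2 - 6*x + 5) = (x - 5)*(x + 4)*(x - 1)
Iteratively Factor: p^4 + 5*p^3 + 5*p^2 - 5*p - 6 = (p + 2)*(p^3 + 3*p^2 - p - 3) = (p + 1)*(p + 2)*(p^2 + 2*p - 3) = (p + 1)*(p + 2)*(p + 3)*(p - 1)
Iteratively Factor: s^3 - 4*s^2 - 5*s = (s + 1)*(s^2 - 5*s) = (s - 5)*(s + 1)*(s)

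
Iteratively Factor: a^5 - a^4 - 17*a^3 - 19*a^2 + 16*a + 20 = (a - 1)*(a^4 - 17*a^2 - 36*a - 20) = (a - 1)*(a + 2)*(a^3 - 2*a^2 - 13*a - 10) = (a - 5)*(a - 1)*(a + 2)*(a^2 + 3*a + 2) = (a - 5)*(a - 1)*(a + 2)^2*(a + 1)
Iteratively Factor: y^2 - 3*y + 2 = (y - 1)*(y - 2)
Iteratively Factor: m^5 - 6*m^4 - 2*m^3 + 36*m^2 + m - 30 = (m + 1)*(m^4 - 7*m^3 + 5*m^2 + 31*m - 30) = (m - 1)*(m + 1)*(m^3 - 6*m^2 - m + 30) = (m - 1)*(m + 1)*(m + 2)*(m^2 - 8*m + 15) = (m - 5)*(m - 1)*(m + 1)*(m + 2)*(m - 3)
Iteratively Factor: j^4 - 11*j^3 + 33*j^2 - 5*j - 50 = (j + 1)*(j^3 - 12*j^2 + 45*j - 50) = (j - 5)*(j + 1)*(j^2 - 7*j + 10) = (j - 5)*(j - 2)*(j + 1)*(j - 5)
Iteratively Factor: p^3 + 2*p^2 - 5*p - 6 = (p + 1)*(p^2 + p - 6) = (p - 2)*(p + 1)*(p + 3)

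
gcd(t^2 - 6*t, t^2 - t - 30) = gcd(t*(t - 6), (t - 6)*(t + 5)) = t - 6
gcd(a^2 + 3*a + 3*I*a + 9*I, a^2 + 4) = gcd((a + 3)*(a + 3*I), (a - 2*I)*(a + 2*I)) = 1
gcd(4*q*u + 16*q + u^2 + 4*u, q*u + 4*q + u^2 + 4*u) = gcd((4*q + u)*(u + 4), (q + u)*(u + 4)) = u + 4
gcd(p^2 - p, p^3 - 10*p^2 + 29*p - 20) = p - 1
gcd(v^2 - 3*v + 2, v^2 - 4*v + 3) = v - 1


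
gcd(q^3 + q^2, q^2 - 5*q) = q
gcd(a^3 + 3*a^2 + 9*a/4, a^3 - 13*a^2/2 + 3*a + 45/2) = a + 3/2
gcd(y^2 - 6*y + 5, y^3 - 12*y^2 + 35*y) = y - 5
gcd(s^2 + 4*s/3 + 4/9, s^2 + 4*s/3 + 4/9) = s^2 + 4*s/3 + 4/9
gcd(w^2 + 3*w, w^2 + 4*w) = w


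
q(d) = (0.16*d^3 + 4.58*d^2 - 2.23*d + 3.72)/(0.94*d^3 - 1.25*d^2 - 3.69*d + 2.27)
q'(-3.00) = -1.46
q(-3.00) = -2.03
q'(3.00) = -15.72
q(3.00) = 7.99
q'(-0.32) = -0.38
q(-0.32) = 1.49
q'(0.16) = 4.67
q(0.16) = 2.11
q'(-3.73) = -0.61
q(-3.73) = -1.35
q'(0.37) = 26.03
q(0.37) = 4.52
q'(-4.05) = -0.46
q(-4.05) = -1.18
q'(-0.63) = -1.56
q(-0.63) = 1.79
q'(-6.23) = -0.14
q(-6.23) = -0.63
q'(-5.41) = -0.20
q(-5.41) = -0.76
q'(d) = (-2.82*d^2 + 2.5*d + 3.69)*(0.16*d^3 + 4.58*d^2 - 2.23*d + 3.72)/(0.94*d^3 - 1.25*d^2 - 3.69*d + 2.27)^2 + (0.48*d^2 + 9.16*d - 2.23)/(0.94*d^3 - 1.25*d^2 - 3.69*d + 2.27)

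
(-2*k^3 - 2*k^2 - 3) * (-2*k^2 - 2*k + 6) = 4*k^5 + 8*k^4 - 8*k^3 - 6*k^2 + 6*k - 18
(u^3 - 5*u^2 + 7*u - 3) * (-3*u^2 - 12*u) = -3*u^5 + 3*u^4 + 39*u^3 - 75*u^2 + 36*u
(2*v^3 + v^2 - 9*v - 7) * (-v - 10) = -2*v^4 - 21*v^3 - v^2 + 97*v + 70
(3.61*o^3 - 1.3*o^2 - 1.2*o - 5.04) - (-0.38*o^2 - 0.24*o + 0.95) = 3.61*o^3 - 0.92*o^2 - 0.96*o - 5.99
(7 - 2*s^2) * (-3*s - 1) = 6*s^3 + 2*s^2 - 21*s - 7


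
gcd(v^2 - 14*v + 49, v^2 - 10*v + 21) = v - 7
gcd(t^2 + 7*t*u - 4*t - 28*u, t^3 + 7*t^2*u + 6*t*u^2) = 1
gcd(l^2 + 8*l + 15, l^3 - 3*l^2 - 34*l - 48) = l + 3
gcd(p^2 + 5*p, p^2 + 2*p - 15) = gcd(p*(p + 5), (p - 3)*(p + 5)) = p + 5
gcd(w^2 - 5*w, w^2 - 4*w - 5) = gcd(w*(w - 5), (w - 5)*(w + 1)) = w - 5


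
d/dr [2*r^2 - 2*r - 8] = 4*r - 2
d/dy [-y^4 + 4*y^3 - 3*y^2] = 2*y*(-2*y^2 + 6*y - 3)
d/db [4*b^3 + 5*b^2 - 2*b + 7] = 12*b^2 + 10*b - 2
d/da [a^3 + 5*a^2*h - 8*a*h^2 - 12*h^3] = 3*a^2 + 10*a*h - 8*h^2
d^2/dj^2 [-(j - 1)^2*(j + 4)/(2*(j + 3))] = (-j^3 - 9*j^2 - 27*j - 43)/(j^3 + 9*j^2 + 27*j + 27)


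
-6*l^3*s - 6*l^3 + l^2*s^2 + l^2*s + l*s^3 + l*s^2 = (-2*l + s)*(3*l + s)*(l*s + l)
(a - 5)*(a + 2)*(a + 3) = a^3 - 19*a - 30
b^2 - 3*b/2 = b*(b - 3/2)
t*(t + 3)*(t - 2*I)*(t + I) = t^4 + 3*t^3 - I*t^3 + 2*t^2 - 3*I*t^2 + 6*t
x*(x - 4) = x^2 - 4*x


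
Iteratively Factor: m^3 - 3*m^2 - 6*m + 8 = (m - 1)*(m^2 - 2*m - 8) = (m - 1)*(m + 2)*(m - 4)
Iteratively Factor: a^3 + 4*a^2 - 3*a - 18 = (a + 3)*(a^2 + a - 6) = (a + 3)^2*(a - 2)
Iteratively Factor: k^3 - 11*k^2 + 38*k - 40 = (k - 2)*(k^2 - 9*k + 20) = (k - 5)*(k - 2)*(k - 4)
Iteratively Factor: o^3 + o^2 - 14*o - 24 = (o + 2)*(o^2 - o - 12) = (o - 4)*(o + 2)*(o + 3)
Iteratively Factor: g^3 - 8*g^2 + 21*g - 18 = (g - 2)*(g^2 - 6*g + 9) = (g - 3)*(g - 2)*(g - 3)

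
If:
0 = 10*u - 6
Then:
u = 3/5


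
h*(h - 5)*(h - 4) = h^3 - 9*h^2 + 20*h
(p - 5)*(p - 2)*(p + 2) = p^3 - 5*p^2 - 4*p + 20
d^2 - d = d*(d - 1)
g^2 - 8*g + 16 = (g - 4)^2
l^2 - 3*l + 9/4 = (l - 3/2)^2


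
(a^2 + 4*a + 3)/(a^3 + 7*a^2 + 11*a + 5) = (a + 3)/(a^2 + 6*a + 5)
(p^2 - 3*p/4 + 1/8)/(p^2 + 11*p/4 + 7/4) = (8*p^2 - 6*p + 1)/(2*(4*p^2 + 11*p + 7))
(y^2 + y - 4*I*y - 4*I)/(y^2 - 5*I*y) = (y^2 + y - 4*I*y - 4*I)/(y*(y - 5*I))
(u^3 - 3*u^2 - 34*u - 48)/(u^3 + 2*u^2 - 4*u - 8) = (u^2 - 5*u - 24)/(u^2 - 4)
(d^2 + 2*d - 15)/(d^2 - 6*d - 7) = (-d^2 - 2*d + 15)/(-d^2 + 6*d + 7)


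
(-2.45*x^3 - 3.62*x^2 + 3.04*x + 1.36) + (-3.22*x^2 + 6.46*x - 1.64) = -2.45*x^3 - 6.84*x^2 + 9.5*x - 0.28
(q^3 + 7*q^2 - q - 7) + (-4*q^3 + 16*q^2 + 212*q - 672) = -3*q^3 + 23*q^2 + 211*q - 679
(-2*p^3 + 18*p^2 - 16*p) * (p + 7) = -2*p^4 + 4*p^3 + 110*p^2 - 112*p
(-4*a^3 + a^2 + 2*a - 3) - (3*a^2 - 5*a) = -4*a^3 - 2*a^2 + 7*a - 3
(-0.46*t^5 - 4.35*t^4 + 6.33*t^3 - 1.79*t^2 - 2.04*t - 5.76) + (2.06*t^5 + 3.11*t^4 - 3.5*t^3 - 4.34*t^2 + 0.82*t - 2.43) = 1.6*t^5 - 1.24*t^4 + 2.83*t^3 - 6.13*t^2 - 1.22*t - 8.19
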